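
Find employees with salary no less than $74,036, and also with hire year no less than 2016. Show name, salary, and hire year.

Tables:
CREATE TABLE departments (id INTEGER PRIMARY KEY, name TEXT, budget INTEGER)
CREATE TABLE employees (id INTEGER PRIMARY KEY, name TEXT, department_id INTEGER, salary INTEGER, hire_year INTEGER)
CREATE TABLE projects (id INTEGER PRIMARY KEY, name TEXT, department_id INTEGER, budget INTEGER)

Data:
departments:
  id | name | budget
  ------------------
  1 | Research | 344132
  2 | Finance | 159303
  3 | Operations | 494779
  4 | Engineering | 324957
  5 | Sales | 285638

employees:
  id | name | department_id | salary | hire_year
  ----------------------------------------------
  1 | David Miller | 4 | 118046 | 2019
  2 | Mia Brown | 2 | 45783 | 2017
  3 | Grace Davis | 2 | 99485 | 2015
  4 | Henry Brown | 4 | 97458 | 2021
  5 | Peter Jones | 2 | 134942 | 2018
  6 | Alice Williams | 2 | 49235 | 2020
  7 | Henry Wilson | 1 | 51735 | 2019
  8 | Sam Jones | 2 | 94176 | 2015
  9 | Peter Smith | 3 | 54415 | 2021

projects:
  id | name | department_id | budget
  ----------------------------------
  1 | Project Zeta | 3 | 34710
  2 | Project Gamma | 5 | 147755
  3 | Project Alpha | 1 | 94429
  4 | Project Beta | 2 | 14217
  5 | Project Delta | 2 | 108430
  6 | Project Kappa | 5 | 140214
SELECT name, salary, hire_year FROM employees WHERE salary >= 74036 AND hire_year >= 2016

Execution result:
name | salary | hire_year
David Miller | 118046 | 2019
Henry Brown | 97458 | 2021
Peter Jones | 134942 | 2018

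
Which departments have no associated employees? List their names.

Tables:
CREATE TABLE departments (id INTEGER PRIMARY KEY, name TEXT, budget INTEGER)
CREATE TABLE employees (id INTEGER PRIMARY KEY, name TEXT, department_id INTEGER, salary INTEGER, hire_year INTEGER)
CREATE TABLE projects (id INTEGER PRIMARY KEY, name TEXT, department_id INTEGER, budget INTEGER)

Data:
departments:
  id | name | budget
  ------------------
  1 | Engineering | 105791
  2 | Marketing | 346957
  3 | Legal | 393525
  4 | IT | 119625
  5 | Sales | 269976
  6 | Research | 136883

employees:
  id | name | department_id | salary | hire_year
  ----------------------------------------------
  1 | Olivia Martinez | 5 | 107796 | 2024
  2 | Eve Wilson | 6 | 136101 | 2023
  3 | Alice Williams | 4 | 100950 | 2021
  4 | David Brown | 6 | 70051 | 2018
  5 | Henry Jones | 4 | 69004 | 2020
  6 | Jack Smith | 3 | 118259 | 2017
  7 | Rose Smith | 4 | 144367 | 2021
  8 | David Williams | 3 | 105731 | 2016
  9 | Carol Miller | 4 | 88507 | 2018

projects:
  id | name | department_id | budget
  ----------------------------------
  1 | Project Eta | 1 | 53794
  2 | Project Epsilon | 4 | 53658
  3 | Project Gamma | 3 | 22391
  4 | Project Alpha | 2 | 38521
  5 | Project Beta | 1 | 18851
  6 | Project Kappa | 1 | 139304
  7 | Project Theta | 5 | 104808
SELECT p.name FROM departments p LEFT JOIN employees c ON c.department_id = p.id WHERE c.id IS NULL

Execution result:
name
Engineering
Marketing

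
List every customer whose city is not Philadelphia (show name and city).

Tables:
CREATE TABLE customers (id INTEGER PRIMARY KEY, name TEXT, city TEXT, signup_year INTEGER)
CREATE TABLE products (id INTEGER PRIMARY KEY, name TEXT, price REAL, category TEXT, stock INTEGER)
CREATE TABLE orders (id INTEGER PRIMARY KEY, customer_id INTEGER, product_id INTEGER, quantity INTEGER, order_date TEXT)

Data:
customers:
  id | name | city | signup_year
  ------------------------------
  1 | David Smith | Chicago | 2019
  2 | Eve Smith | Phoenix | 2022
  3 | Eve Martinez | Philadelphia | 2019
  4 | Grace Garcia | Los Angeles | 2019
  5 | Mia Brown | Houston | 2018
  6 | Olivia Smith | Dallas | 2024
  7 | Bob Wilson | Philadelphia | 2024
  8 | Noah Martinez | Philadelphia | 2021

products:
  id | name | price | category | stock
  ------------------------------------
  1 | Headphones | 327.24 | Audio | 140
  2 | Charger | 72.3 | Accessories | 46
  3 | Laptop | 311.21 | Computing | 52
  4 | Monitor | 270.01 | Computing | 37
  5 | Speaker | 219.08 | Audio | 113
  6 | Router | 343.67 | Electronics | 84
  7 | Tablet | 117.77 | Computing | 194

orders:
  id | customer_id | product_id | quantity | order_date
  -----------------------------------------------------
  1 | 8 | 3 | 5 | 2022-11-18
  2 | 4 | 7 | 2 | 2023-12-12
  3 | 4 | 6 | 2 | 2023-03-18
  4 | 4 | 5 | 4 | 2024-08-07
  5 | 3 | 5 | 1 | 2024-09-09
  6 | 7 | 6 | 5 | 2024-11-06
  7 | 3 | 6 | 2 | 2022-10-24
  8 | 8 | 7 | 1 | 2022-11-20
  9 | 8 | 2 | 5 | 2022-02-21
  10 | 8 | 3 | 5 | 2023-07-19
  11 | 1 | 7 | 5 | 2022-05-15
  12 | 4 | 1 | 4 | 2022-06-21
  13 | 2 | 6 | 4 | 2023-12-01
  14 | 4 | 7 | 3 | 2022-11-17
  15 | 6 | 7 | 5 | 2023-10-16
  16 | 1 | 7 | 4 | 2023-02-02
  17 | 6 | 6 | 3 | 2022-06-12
SELECT name, city FROM customers WHERE city <> 'Philadelphia'

Execution result:
name | city
David Smith | Chicago
Eve Smith | Phoenix
Grace Garcia | Los Angeles
Mia Brown | Houston
Olivia Smith | Dallas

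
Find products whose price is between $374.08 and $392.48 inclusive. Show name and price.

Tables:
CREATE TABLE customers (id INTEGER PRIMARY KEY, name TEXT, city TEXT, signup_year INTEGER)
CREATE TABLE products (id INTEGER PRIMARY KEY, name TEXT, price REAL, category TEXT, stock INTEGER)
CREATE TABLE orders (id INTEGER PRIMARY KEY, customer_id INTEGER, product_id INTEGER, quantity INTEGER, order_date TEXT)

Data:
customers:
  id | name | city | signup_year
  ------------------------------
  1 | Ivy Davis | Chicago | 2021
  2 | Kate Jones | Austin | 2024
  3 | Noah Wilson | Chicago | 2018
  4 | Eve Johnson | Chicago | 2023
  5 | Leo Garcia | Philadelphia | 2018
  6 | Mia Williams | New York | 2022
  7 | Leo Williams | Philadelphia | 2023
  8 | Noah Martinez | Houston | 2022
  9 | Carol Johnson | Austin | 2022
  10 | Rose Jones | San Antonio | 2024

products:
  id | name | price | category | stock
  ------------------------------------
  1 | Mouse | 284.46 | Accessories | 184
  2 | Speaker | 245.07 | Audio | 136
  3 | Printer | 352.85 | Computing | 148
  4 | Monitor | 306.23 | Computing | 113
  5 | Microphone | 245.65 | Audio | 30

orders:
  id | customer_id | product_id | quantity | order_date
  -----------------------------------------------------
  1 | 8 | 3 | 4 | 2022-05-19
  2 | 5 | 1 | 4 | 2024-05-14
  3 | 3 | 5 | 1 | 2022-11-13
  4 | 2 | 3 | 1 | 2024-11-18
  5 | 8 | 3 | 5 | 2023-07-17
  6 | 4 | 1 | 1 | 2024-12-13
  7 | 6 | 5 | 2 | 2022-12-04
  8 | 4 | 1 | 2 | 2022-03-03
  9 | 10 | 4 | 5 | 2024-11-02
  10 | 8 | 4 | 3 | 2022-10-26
SELECT name, price FROM products WHERE price BETWEEN 374.08 AND 392.48

Execution result:
(no rows)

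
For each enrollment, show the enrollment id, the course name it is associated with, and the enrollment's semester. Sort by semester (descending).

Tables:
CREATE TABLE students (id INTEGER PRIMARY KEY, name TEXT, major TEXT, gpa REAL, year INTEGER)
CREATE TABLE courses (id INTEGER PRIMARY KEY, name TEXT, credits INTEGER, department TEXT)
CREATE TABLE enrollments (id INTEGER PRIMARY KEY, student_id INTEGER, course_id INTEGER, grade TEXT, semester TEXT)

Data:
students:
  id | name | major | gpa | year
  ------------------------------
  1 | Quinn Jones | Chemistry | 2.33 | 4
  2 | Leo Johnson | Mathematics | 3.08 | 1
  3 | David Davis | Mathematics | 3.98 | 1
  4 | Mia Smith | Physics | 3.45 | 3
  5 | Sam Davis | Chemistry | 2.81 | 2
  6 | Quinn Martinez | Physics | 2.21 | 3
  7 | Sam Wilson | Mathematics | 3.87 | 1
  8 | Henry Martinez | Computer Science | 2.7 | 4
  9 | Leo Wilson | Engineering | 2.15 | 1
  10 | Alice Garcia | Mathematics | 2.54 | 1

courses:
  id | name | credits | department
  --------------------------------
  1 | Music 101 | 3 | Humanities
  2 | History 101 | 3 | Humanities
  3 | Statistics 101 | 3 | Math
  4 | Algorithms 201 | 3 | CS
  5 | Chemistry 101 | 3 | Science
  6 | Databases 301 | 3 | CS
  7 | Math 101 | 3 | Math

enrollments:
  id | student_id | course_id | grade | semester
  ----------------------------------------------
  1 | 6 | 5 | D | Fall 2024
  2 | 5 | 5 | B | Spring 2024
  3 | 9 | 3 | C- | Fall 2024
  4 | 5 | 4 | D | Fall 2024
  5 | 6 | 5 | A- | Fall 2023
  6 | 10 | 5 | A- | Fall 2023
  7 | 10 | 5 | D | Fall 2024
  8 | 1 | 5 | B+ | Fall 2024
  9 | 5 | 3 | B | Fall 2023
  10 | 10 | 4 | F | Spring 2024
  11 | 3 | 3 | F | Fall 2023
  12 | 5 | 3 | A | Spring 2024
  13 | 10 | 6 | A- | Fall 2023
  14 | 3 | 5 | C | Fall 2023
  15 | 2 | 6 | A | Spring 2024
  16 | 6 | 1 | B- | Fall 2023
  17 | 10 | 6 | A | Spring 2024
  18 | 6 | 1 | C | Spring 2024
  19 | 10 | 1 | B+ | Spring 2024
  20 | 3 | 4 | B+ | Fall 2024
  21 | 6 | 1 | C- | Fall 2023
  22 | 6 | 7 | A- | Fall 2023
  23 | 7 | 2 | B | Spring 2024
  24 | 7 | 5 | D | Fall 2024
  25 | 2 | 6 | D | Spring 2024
SELECT c.id, p.name AS course, c.semester FROM enrollments c JOIN courses p ON c.course_id = p.id ORDER BY c.semester DESC

Execution result:
id | course | semester
2 | Chemistry 101 | Spring 2024
10 | Algorithms 201 | Spring 2024
12 | Statistics 101 | Spring 2024
15 | Databases 301 | Spring 2024
17 | Databases 301 | Spring 2024
18 | Music 101 | Spring 2024
19 | Music 101 | Spring 2024
23 | History 101 | Spring 2024
25 | Databases 301 | Spring 2024
1 | Chemistry 101 | Fall 2024
3 | Statistics 101 | Fall 2024
4 | Algorithms 201 | Fall 2024
7 | Chemistry 101 | Fall 2024
8 | Chemistry 101 | Fall 2024
20 | Algorithms 201 | Fall 2024
24 | Chemistry 101 | Fall 2024
5 | Chemistry 101 | Fall 2023
6 | Chemistry 101 | Fall 2023
9 | Statistics 101 | Fall 2023
11 | Statistics 101 | Fall 2023
13 | Databases 301 | Fall 2023
14 | Chemistry 101 | Fall 2023
16 | Music 101 | Fall 2023
21 | Music 101 | Fall 2023
22 | Math 101 | Fall 2023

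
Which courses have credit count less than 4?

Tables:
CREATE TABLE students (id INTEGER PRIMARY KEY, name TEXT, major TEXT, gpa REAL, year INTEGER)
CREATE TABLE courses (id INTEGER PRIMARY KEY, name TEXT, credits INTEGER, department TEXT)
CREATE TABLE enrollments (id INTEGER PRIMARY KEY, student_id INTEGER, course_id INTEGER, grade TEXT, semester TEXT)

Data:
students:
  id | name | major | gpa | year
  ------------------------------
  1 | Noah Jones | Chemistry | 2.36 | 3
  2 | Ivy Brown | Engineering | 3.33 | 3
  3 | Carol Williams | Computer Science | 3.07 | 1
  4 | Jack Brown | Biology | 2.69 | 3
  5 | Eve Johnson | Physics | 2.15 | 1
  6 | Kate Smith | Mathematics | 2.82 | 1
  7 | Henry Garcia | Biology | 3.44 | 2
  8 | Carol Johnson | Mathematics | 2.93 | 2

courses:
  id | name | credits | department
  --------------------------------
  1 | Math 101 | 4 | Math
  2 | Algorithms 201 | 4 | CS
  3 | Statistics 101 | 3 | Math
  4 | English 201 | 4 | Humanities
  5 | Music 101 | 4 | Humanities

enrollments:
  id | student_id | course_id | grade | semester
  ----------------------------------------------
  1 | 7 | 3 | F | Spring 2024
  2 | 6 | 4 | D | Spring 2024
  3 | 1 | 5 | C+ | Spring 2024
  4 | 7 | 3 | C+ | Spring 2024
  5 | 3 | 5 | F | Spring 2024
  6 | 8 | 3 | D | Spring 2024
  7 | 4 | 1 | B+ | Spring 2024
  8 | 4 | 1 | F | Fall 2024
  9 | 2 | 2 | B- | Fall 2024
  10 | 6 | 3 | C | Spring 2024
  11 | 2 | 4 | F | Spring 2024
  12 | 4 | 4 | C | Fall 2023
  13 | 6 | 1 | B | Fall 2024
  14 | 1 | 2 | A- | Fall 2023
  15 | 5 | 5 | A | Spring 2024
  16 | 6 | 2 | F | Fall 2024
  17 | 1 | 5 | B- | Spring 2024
SELECT name, credits FROM courses WHERE credits < 4

Execution result:
name | credits
Statistics 101 | 3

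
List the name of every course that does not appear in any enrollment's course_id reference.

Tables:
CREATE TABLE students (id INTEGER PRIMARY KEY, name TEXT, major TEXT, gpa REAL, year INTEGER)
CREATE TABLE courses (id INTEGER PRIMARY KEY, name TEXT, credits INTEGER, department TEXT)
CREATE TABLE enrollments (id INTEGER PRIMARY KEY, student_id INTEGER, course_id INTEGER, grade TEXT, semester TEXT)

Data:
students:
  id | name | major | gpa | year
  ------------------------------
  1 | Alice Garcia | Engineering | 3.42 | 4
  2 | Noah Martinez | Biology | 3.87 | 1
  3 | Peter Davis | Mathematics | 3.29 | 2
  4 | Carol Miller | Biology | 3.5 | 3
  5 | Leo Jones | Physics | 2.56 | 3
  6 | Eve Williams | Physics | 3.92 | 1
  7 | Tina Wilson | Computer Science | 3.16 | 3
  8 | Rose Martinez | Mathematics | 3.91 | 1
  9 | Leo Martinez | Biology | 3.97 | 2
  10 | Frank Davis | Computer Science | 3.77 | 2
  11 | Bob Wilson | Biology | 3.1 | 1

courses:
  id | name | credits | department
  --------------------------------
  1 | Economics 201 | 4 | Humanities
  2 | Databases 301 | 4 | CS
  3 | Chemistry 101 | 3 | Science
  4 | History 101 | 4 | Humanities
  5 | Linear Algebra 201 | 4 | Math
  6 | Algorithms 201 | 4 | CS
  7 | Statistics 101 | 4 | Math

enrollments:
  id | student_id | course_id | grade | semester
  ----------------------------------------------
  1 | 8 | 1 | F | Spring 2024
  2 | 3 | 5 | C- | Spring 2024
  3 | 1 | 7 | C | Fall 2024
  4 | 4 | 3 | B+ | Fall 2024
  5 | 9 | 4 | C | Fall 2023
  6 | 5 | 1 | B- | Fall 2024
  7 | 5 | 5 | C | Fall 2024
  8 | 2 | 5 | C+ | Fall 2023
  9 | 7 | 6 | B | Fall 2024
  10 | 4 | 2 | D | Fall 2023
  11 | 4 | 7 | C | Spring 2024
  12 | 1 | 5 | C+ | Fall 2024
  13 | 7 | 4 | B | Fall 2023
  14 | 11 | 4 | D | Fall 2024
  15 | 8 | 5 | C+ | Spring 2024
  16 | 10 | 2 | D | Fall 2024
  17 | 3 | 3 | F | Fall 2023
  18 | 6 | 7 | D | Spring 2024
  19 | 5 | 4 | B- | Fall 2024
SELECT p.name FROM courses p LEFT JOIN enrollments c ON c.course_id = p.id WHERE c.id IS NULL

Execution result:
(no rows)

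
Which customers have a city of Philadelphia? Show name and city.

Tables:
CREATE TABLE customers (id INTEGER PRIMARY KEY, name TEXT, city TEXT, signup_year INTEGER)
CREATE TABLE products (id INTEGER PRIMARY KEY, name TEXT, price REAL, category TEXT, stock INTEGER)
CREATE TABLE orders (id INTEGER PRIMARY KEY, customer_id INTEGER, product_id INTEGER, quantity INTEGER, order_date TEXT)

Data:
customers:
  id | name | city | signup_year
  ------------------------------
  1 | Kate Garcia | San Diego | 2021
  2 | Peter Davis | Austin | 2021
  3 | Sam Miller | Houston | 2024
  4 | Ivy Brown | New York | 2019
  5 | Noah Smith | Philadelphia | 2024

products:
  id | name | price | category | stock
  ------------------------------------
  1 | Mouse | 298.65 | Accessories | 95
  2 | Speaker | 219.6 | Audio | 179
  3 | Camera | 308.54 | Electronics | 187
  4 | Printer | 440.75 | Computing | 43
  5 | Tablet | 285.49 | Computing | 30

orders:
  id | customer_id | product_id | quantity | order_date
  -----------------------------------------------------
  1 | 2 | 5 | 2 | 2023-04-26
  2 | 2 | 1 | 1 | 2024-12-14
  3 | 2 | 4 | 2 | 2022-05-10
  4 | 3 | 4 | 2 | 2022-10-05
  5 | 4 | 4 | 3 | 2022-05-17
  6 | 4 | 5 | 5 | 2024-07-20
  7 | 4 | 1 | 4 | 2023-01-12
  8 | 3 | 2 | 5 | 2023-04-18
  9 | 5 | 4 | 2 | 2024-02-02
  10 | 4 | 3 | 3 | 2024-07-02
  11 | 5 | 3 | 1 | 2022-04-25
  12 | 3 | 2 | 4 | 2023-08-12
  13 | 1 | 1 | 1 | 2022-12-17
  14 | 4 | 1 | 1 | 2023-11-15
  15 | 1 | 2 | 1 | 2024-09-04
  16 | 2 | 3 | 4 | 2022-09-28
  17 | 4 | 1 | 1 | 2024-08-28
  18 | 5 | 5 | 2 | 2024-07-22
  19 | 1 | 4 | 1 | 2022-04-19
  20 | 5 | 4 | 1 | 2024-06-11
SELECT name, city FROM customers WHERE city = 'Philadelphia'

Execution result:
name | city
Noah Smith | Philadelphia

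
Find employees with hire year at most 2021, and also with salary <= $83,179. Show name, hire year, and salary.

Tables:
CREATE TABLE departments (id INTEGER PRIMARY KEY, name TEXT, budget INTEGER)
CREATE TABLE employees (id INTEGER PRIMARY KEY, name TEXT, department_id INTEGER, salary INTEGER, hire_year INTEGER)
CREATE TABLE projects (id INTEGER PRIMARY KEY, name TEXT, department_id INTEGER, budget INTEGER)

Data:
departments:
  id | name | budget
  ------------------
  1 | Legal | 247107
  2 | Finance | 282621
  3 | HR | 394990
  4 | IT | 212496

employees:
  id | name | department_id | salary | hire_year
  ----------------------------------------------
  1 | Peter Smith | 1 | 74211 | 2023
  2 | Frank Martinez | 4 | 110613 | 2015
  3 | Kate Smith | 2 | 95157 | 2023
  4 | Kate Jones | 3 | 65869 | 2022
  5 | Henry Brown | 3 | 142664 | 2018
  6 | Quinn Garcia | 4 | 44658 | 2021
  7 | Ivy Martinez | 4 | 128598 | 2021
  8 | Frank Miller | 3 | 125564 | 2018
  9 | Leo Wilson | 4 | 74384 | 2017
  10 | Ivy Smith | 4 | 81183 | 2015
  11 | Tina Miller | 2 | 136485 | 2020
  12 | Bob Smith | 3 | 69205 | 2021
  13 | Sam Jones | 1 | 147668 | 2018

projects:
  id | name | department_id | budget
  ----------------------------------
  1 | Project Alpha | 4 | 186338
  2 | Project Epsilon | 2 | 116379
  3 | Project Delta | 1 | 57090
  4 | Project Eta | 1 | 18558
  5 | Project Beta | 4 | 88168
SELECT name, hire_year, salary FROM employees WHERE hire_year <= 2021 AND salary <= 83179

Execution result:
name | hire_year | salary
Quinn Garcia | 2021 | 44658
Leo Wilson | 2017 | 74384
Ivy Smith | 2015 | 81183
Bob Smith | 2021 | 69205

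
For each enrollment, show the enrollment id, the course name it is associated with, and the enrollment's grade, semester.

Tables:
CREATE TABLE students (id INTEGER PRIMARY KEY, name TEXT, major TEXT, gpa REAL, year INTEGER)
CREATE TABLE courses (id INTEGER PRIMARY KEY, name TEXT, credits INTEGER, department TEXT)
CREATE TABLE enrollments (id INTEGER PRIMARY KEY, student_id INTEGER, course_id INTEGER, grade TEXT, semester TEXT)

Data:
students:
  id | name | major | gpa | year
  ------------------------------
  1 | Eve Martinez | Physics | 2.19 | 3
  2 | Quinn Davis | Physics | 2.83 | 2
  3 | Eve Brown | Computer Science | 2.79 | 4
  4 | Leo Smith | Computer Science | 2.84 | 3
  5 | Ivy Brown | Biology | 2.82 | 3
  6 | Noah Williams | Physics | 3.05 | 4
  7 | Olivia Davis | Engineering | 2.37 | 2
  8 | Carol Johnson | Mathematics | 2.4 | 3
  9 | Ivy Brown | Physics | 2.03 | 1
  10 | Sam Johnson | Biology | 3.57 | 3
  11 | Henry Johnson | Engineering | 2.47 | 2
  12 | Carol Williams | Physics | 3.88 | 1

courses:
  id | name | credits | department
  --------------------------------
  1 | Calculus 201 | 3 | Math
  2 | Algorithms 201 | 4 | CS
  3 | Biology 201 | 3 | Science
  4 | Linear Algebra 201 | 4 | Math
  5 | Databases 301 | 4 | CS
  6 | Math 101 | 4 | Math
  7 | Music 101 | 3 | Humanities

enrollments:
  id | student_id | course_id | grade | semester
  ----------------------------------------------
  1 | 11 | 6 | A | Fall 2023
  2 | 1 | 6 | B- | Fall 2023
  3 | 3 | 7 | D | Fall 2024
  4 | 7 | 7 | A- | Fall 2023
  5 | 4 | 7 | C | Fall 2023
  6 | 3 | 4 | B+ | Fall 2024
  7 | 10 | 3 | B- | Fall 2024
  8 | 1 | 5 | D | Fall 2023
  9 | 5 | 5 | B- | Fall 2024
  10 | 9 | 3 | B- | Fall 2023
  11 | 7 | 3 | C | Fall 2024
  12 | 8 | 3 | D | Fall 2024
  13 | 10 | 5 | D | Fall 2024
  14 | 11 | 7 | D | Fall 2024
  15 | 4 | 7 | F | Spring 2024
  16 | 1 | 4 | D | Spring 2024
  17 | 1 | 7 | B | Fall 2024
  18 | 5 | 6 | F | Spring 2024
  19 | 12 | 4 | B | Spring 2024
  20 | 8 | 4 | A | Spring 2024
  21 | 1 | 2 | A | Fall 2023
SELECT c.id, p.name AS course, c.grade, c.semester FROM enrollments c JOIN courses p ON c.course_id = p.id

Execution result:
id | course | grade | semester
1 | Math 101 | A | Fall 2023
2 | Math 101 | B- | Fall 2023
3 | Music 101 | D | Fall 2024
4 | Music 101 | A- | Fall 2023
5 | Music 101 | C | Fall 2023
6 | Linear Algebra 201 | B+ | Fall 2024
7 | Biology 201 | B- | Fall 2024
8 | Databases 301 | D | Fall 2023
9 | Databases 301 | B- | Fall 2024
10 | Biology 201 | B- | Fall 2023
11 | Biology 201 | C | Fall 2024
12 | Biology 201 | D | Fall 2024
13 | Databases 301 | D | Fall 2024
14 | Music 101 | D | Fall 2024
15 | Music 101 | F | Spring 2024
16 | Linear Algebra 201 | D | Spring 2024
17 | Music 101 | B | Fall 2024
18 | Math 101 | F | Spring 2024
19 | Linear Algebra 201 | B | Spring 2024
20 | Linear Algebra 201 | A | Spring 2024
21 | Algorithms 201 | A | Fall 2023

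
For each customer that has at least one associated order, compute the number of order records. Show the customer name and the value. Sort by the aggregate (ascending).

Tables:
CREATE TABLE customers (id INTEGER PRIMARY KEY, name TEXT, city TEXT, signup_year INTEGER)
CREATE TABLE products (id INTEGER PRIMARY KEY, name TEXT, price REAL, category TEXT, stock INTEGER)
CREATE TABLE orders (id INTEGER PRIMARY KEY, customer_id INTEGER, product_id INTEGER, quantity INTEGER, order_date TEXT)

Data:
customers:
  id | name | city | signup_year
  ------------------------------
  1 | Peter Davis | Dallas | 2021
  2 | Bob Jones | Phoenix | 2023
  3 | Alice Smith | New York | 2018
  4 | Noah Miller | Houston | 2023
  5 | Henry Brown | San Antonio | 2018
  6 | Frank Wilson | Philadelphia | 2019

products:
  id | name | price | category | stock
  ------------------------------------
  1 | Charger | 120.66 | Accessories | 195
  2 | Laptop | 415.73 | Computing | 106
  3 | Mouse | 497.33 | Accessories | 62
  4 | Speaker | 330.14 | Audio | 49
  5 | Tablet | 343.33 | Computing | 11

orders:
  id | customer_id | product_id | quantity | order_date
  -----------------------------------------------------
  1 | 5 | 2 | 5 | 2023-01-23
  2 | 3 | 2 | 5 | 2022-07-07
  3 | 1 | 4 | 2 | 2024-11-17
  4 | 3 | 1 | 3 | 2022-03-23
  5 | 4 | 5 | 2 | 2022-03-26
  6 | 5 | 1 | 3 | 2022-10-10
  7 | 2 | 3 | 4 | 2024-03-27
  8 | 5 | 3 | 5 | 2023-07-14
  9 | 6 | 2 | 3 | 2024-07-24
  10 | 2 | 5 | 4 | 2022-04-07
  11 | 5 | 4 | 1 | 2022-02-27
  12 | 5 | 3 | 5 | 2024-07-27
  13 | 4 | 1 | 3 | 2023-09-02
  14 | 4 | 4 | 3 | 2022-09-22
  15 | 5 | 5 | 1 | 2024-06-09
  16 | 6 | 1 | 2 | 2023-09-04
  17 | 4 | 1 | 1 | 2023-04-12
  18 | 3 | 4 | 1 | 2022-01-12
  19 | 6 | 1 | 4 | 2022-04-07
SELECT p.name, COUNT(*) AS n FROM orders c JOIN customers p ON c.customer_id = p.id GROUP BY p.id, p.name ORDER BY n ASC

Execution result:
name | n
Peter Davis | 1
Bob Jones | 2
Alice Smith | 3
Frank Wilson | 3
Noah Miller | 4
Henry Brown | 6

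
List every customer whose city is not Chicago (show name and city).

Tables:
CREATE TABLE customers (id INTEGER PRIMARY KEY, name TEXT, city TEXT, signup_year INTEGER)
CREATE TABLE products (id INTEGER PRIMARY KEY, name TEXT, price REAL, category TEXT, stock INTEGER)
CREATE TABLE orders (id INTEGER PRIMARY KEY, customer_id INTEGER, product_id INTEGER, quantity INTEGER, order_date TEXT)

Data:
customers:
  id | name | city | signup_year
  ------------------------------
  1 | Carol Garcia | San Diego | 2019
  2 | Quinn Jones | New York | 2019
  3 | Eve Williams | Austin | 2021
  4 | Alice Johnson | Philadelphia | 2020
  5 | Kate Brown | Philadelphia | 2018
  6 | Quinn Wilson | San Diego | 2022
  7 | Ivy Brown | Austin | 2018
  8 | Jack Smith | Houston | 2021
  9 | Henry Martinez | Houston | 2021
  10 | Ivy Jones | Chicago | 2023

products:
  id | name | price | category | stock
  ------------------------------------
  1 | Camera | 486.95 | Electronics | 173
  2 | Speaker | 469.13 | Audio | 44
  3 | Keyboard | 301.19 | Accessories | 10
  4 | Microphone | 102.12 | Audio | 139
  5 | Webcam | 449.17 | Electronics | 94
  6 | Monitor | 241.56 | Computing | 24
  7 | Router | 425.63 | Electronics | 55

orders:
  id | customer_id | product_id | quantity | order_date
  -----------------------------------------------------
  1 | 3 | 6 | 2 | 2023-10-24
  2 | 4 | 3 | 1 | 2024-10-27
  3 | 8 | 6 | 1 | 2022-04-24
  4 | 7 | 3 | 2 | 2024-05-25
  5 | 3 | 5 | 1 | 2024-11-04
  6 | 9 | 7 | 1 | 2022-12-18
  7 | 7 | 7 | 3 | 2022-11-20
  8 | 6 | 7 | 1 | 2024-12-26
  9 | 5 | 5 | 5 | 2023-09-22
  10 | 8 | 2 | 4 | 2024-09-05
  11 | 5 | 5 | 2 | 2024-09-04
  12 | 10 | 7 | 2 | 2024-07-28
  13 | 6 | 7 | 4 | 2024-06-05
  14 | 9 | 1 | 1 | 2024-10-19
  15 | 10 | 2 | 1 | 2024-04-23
SELECT name, city FROM customers WHERE city <> 'Chicago'

Execution result:
name | city
Carol Garcia | San Diego
Quinn Jones | New York
Eve Williams | Austin
Alice Johnson | Philadelphia
Kate Brown | Philadelphia
Quinn Wilson | San Diego
Ivy Brown | Austin
Jack Smith | Houston
Henry Martinez | Houston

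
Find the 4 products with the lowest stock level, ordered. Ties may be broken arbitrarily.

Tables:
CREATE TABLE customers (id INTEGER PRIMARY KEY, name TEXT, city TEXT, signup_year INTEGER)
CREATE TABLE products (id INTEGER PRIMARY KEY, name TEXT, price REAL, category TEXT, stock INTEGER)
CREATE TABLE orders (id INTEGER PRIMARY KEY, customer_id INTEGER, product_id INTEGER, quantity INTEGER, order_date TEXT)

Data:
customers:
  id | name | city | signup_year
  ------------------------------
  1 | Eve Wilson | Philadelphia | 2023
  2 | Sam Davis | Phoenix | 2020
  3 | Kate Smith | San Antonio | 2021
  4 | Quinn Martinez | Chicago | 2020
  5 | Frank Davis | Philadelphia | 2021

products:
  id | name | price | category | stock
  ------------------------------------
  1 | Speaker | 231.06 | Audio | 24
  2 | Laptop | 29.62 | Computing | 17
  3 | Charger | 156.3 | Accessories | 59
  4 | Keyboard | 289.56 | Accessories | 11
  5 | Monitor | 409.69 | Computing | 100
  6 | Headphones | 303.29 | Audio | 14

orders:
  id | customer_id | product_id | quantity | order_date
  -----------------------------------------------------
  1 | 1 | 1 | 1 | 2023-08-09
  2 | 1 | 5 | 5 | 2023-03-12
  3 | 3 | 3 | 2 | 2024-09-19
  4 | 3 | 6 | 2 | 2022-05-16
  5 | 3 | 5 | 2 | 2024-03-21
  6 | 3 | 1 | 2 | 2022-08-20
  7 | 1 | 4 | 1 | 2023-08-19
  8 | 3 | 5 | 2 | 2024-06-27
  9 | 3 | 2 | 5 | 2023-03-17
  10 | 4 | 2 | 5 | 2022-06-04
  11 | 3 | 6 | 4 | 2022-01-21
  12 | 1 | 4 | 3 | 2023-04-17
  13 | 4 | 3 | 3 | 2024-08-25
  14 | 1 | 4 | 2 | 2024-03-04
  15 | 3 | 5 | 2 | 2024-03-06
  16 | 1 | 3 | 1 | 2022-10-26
SELECT name, stock FROM products ORDER BY stock ASC LIMIT 4

Execution result:
name | stock
Keyboard | 11
Headphones | 14
Laptop | 17
Speaker | 24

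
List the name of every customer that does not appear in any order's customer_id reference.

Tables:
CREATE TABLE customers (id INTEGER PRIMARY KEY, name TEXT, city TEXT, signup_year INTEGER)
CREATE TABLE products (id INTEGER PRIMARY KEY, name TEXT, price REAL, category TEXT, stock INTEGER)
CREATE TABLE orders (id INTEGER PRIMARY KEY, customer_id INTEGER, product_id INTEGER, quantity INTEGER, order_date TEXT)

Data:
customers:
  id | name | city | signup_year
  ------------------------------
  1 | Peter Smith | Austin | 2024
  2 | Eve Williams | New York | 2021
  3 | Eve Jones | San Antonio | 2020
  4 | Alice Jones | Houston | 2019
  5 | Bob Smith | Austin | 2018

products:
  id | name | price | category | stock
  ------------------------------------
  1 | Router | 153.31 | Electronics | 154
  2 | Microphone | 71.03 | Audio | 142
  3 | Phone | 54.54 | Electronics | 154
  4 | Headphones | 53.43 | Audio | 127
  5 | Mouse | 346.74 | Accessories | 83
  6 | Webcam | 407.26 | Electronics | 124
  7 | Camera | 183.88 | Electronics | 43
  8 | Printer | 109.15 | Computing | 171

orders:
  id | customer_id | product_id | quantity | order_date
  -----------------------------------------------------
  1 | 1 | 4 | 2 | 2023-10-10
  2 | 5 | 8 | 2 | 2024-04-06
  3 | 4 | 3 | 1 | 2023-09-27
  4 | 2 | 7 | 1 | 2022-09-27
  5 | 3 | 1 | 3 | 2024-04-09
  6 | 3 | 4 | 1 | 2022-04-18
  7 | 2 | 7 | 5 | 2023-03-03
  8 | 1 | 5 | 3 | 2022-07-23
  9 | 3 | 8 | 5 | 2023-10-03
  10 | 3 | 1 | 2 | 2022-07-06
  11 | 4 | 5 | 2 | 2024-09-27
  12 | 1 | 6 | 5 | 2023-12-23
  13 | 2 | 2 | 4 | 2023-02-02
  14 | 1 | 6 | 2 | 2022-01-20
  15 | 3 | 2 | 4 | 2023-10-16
SELECT p.name FROM customers p LEFT JOIN orders c ON c.customer_id = p.id WHERE c.id IS NULL

Execution result:
(no rows)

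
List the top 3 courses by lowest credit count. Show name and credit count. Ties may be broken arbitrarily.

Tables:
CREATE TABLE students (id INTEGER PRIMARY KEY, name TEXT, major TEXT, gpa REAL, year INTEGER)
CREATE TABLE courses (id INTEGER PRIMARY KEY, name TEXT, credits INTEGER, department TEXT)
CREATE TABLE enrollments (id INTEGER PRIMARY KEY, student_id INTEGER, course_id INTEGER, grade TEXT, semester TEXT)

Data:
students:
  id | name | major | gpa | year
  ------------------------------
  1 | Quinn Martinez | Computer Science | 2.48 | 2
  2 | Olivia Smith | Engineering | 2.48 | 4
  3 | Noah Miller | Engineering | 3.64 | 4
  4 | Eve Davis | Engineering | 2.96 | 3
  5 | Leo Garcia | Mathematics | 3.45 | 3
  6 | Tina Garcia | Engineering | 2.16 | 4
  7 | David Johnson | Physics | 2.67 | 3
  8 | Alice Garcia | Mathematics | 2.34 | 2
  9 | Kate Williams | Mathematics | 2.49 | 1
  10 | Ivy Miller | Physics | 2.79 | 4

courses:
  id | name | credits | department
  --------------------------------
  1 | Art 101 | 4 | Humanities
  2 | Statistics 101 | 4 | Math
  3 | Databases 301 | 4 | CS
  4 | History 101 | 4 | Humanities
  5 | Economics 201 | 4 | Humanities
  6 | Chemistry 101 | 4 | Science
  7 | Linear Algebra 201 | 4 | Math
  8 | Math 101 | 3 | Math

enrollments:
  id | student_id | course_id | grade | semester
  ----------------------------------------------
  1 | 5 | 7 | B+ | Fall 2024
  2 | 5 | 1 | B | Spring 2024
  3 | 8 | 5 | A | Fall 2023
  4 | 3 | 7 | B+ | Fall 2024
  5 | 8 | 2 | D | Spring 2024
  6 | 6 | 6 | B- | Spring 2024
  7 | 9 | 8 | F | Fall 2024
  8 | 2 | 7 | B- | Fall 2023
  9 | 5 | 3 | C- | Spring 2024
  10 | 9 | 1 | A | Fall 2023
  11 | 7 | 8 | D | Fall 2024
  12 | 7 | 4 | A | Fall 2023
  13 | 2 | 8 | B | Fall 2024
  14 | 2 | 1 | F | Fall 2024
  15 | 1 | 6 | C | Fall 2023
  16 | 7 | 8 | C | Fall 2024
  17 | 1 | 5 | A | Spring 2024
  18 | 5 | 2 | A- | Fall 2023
SELECT name, credits FROM courses ORDER BY credits ASC LIMIT 3

Execution result:
name | credits
Math 101 | 3
Art 101 | 4
Statistics 101 | 4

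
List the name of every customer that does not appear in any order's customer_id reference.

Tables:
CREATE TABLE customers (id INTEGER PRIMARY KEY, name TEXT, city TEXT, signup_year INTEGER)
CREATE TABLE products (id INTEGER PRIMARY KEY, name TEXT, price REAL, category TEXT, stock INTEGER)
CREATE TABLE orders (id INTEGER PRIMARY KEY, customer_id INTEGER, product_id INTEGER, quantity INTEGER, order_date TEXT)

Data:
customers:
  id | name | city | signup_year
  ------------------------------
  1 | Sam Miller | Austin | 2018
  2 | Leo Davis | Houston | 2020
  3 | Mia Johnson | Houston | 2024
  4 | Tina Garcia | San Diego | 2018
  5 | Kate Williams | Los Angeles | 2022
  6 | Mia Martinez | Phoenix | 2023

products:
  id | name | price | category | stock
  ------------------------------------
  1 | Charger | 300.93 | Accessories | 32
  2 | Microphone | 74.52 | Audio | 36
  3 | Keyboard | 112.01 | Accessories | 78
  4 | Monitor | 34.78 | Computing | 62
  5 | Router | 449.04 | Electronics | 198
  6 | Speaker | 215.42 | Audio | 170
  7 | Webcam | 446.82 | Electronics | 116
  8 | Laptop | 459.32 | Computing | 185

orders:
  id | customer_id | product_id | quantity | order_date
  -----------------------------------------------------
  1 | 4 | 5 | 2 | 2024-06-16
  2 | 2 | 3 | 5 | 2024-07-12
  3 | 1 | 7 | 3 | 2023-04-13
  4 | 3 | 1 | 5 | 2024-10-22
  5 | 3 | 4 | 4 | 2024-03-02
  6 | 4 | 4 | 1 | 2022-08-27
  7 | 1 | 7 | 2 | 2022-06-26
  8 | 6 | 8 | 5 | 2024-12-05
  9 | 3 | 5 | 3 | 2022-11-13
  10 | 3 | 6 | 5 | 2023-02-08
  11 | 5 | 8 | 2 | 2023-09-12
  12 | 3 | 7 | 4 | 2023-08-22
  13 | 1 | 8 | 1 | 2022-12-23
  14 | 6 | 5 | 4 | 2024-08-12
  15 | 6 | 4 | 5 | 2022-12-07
SELECT p.name FROM customers p LEFT JOIN orders c ON c.customer_id = p.id WHERE c.id IS NULL

Execution result:
(no rows)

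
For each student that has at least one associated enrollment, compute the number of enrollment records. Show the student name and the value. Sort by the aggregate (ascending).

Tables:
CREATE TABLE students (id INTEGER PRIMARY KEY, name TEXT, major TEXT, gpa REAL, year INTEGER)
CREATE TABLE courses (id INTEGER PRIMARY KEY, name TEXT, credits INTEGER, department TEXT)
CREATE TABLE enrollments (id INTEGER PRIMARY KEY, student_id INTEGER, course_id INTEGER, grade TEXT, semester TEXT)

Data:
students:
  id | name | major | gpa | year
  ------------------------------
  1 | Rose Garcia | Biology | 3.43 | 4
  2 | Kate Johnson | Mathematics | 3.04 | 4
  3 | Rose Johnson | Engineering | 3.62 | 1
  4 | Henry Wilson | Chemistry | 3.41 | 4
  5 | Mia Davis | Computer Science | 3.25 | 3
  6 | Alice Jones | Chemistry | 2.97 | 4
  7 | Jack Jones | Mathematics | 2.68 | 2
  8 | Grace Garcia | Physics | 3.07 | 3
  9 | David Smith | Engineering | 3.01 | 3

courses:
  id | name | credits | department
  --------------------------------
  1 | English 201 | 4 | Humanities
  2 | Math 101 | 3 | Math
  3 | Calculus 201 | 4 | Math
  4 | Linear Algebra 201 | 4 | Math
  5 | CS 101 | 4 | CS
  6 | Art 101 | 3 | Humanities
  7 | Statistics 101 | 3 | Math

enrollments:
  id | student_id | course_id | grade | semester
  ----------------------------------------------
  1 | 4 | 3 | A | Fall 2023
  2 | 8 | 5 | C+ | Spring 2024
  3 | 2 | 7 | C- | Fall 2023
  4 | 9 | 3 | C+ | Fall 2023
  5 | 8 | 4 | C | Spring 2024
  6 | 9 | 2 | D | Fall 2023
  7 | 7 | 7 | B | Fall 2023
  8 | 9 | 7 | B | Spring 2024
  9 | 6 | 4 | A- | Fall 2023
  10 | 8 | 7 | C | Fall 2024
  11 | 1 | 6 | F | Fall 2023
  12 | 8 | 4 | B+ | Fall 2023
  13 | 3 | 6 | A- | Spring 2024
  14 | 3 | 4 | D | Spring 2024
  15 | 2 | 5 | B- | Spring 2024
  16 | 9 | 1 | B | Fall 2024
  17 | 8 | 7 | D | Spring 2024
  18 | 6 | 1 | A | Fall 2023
SELECT p.name, COUNT(*) AS n FROM enrollments c JOIN students p ON c.student_id = p.id GROUP BY p.id, p.name ORDER BY n ASC

Execution result:
name | n
Rose Garcia | 1
Henry Wilson | 1
Jack Jones | 1
Kate Johnson | 2
Rose Johnson | 2
Alice Jones | 2
David Smith | 4
Grace Garcia | 5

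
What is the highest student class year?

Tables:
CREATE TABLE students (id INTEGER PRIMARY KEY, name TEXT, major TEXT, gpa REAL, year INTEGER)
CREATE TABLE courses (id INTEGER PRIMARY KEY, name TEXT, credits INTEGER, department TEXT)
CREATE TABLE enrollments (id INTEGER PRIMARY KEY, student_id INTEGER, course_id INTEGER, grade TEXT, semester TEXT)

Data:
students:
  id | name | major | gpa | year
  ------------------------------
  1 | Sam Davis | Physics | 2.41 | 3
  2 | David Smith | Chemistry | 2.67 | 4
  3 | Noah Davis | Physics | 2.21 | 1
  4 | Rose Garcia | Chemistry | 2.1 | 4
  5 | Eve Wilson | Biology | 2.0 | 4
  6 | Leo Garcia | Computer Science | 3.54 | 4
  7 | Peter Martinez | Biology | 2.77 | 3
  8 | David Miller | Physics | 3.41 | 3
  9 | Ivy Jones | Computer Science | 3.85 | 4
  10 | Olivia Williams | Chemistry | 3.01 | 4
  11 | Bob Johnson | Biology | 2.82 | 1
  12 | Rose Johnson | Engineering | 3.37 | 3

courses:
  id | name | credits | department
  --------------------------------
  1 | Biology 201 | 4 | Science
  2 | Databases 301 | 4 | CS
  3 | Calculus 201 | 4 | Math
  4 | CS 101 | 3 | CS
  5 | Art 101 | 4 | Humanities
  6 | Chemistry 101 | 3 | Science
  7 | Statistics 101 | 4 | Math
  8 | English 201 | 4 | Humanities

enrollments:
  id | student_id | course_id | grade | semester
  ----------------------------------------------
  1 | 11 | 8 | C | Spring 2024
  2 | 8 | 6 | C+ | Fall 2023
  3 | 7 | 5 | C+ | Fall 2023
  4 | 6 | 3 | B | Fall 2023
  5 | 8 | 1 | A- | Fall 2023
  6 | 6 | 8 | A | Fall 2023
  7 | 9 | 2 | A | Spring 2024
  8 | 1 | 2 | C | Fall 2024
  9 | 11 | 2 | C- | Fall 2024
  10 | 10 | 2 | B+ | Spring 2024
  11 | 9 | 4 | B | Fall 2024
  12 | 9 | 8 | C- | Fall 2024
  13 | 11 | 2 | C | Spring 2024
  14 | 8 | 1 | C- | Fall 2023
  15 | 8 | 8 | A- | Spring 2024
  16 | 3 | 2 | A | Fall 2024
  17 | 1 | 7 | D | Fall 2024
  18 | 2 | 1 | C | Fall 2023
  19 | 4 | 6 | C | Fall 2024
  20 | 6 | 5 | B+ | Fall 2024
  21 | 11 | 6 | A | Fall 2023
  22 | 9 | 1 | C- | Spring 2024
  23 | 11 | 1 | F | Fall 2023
SELECT MAX(year) FROM students

Execution result:
4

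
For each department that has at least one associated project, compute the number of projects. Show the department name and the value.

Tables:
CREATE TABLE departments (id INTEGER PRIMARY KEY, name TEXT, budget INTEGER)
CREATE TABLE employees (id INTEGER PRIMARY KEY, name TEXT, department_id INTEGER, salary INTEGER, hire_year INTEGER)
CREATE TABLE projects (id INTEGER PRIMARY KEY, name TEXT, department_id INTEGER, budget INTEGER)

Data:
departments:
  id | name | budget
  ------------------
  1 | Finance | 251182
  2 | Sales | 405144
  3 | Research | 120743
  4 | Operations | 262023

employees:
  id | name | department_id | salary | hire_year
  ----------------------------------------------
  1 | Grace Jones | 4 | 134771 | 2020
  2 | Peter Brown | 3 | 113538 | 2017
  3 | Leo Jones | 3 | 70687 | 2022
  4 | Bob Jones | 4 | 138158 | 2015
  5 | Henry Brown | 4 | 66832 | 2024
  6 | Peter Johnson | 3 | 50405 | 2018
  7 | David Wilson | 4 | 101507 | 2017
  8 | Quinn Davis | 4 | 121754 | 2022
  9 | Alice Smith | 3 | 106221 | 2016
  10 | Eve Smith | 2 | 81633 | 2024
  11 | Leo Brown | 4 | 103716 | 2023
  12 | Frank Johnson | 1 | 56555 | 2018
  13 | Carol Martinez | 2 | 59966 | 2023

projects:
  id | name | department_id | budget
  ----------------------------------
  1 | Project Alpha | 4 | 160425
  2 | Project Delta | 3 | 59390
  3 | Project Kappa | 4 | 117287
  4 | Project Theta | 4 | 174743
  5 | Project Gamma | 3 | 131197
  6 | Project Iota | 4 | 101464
SELECT p.name, COUNT(*) AS n FROM projects c JOIN departments p ON c.department_id = p.id GROUP BY p.id, p.name

Execution result:
name | n
Research | 2
Operations | 4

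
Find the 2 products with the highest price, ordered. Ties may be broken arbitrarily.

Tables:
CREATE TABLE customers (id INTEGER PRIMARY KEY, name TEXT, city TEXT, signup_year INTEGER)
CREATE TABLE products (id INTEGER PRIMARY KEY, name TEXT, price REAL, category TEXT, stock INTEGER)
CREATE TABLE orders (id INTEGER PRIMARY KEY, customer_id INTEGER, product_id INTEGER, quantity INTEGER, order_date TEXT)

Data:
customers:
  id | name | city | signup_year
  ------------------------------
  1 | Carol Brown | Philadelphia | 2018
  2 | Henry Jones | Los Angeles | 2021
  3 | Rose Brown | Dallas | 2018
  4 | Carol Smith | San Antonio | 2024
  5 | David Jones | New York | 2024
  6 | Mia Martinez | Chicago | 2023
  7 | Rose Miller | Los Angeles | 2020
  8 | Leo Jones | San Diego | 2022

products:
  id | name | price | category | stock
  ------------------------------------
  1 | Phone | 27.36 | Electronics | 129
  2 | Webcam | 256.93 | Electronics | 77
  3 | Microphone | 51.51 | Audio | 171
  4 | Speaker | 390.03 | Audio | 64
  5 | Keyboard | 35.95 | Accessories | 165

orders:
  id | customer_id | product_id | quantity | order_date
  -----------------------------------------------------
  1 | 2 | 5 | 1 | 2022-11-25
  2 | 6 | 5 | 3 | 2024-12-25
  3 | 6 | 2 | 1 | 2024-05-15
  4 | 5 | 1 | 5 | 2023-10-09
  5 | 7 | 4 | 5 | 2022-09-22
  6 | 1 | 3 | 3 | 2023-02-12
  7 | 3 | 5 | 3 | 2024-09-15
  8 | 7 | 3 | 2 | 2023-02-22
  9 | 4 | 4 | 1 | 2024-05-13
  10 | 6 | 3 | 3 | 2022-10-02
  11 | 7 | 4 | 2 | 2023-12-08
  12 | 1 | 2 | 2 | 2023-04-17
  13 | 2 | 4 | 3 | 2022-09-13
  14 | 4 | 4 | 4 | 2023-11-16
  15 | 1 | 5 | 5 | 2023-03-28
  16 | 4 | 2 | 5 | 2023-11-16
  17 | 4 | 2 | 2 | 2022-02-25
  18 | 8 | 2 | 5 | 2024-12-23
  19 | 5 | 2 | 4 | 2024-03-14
SELECT name, price FROM products ORDER BY price DESC LIMIT 2

Execution result:
name | price
Speaker | 390.03
Webcam | 256.93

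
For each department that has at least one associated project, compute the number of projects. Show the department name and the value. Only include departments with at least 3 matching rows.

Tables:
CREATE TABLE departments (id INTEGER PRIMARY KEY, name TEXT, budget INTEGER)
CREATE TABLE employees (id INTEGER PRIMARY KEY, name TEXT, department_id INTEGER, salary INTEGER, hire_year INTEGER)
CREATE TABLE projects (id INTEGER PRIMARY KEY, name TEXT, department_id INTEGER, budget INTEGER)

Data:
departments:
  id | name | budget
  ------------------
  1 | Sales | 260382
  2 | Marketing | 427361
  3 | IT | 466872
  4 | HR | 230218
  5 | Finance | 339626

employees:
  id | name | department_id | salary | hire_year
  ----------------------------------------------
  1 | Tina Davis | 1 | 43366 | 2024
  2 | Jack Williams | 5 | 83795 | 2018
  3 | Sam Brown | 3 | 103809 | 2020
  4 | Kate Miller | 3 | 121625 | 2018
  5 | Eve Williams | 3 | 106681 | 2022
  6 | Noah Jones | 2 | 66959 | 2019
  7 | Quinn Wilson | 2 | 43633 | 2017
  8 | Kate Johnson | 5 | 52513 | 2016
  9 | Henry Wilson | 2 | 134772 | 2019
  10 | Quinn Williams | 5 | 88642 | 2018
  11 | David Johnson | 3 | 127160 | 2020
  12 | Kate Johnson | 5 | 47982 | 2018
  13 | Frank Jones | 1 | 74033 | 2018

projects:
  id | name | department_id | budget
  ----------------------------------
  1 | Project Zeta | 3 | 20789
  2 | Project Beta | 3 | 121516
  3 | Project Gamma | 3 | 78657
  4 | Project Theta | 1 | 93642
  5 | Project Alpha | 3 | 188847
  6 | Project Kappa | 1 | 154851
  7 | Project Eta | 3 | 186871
SELECT p.name, COUNT(*) AS n FROM projects c JOIN departments p ON c.department_id = p.id GROUP BY p.id, p.name HAVING COUNT(*) >= 3

Execution result:
name | n
IT | 5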